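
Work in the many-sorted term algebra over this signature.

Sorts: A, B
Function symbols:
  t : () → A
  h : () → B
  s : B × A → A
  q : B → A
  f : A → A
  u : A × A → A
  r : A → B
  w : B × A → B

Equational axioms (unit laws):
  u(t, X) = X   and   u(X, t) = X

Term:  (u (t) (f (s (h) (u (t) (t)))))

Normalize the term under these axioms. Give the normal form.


1. (u (t) (f (s (h) (u (t) (t)))))  →  (f (s (h) (u (t) (t))))
2. (f (s (h) (u (t) (t))))  →  (f (s (h) (t)))

normal form = (f (s (h) (t)))


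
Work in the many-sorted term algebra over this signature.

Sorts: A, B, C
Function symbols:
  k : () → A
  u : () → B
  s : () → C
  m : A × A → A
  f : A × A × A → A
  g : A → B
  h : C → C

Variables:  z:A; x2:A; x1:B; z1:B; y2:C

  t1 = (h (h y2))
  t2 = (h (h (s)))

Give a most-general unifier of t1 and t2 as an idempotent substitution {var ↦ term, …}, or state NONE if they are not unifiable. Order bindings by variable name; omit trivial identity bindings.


{y2 ↦ (s)}


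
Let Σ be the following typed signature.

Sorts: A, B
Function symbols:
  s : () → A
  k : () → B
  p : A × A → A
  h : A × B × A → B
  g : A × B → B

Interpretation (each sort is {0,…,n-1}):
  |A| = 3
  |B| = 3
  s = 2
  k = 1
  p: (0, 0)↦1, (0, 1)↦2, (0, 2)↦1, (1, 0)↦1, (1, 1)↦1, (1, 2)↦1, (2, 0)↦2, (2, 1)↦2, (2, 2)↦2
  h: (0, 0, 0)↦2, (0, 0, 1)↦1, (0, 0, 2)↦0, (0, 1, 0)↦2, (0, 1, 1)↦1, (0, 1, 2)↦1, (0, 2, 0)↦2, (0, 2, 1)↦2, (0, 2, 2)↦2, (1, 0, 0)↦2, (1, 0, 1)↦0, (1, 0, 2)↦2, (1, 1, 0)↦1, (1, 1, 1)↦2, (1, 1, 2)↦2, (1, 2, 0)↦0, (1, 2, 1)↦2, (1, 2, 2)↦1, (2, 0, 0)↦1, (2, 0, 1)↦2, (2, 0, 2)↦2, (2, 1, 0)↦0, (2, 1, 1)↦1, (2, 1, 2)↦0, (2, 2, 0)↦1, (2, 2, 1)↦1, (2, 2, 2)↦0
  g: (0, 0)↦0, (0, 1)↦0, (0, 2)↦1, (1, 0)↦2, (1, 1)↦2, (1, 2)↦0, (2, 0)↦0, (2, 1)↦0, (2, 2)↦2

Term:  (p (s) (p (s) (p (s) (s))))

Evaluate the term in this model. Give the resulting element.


  s = 2
  s = 2
  s = 2
  s = 2
  (p (s) (s)) = p(2, 2) = 2
  (p (s) (p (s) (s))) = p(2, 2) = 2
  (p (s) (p (s) (p (s) (s)))) = p(2, 2) = 2

value = 2


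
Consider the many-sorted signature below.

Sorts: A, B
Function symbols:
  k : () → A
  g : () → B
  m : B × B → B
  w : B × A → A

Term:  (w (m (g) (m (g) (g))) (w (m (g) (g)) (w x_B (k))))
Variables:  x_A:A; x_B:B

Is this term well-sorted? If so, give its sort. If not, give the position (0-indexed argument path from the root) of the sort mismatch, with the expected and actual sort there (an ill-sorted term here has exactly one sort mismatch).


    (g) : B
      (g) : B
      (g) : B
    (m (g) (g)) : B
  (m (g) (m (g) (g))) : B
      (g) : B
      (g) : B
    (m (g) (g)) : B
      x_B : B
      (k) : A
    (w x_B (k)) : A
  (w (m (g) (g)) (w x_B (k))) : A
(w (m (g) (m (g) (g))) (w (m (g) (g)) (w x_B (k)))) : A

well-sorted; sort = A


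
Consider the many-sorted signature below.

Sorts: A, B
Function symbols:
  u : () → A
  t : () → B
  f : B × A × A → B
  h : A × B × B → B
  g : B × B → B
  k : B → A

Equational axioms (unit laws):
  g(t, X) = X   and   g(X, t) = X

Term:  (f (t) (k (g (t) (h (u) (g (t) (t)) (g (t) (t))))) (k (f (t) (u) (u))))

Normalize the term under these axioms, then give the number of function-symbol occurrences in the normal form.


1. (f (t) (k (g (t) (h (u) (g (t) (t)) (g (t) (t))))) (k (f (t) (u) (u))))  →  (f (t) (k (h (u) (g (t) (t)) (g (t) (t)))) (k (f (t) (u) (u))))
2. (f (t) (k (h (u) (g (t) (t)) (g (t) (t)))) (k (f (t) (u) (u))))  →  (f (t) (k (h (u) (t) (g (t) (t)))) (k (f (t) (u) (u))))
3. (f (t) (k (h (u) (t) (g (t) (t)))) (k (f (t) (u) (u))))  →  (f (t) (k (h (u) (t) (t))) (k (f (t) (u) (u))))
normal form: (f (t) (k (h (u) (t) (t))) (k (f (t) (u) (u))))

size = 12


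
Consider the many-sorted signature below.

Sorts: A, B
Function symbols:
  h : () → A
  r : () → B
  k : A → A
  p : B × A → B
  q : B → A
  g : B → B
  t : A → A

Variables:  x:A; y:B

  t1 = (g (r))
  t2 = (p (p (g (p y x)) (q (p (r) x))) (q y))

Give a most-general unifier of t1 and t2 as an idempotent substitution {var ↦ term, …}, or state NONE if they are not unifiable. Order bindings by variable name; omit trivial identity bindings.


head clash or occurs-check failure — not unifiable

NONE (not unifiable)


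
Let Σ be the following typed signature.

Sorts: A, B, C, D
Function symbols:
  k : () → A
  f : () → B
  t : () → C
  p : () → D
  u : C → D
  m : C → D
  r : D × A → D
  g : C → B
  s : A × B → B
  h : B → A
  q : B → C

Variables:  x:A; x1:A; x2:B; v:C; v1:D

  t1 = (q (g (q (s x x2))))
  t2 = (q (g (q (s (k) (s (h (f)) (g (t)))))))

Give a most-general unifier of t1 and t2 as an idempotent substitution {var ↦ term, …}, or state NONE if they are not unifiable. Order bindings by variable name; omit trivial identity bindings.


{x ↦ (k), x2 ↦ (s (h (f)) (g (t)))}


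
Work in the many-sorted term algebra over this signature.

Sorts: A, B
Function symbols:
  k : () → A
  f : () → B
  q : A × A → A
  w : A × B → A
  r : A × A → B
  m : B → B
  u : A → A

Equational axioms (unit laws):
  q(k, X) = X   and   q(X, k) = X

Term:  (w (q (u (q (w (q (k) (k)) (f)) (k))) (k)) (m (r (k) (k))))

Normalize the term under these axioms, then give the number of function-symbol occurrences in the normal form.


1. (w (q (u (q (w (q (k) (k)) (f)) (k))) (k)) (m (r (k) (k))))  →  (w (u (q (w (q (k) (k)) (f)) (k))) (m (r (k) (k))))
2. (w (u (q (w (q (k) (k)) (f)) (k))) (m (r (k) (k))))  →  (w (u (w (q (k) (k)) (f))) (m (r (k) (k))))
3. (w (u (w (q (k) (k)) (f))) (m (r (k) (k))))  →  (w (u (w (k) (f))) (m (r (k) (k))))
normal form: (w (u (w (k) (f))) (m (r (k) (k))))

size = 9


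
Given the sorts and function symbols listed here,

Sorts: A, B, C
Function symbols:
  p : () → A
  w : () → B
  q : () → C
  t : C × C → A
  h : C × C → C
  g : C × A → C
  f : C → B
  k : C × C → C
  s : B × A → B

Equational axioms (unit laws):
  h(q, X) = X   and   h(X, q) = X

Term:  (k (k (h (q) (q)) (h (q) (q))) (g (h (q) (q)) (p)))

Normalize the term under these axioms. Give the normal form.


normal form = (k (k (q) (q)) (g (q) (p)))

1. (k (k (h (q) (q)) (h (q) (q))) (g (h (q) (q)) (p)))  →  (k (k (q) (h (q) (q))) (g (h (q) (q)) (p)))
2. (k (k (q) (h (q) (q))) (g (h (q) (q)) (p)))  →  (k (k (q) (q)) (g (h (q) (q)) (p)))
3. (k (k (q) (q)) (g (h (q) (q)) (p)))  →  (k (k (q) (q)) (g (q) (p)))


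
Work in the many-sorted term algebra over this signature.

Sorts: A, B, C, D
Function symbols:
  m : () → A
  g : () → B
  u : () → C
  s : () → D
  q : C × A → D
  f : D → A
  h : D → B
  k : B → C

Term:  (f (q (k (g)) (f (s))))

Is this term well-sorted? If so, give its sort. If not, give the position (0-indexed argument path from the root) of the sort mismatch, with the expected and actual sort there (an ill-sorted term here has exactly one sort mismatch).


well-sorted; sort = A

      (g) : B
    (k (g)) : C
      (s) : D
    (f (s)) : A
  (q (k (g)) (f (s))) : D
(f (q (k (g)) (f (s)))) : A


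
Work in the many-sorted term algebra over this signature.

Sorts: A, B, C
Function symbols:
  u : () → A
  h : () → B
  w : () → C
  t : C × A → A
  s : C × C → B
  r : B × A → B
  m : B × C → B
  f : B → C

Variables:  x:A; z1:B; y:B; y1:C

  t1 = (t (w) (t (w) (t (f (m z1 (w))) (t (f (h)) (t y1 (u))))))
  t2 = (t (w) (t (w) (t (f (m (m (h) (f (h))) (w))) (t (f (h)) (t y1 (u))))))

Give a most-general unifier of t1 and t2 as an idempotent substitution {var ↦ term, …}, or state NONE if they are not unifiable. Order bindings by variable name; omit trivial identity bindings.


{z1 ↦ (m (h) (f (h)))}


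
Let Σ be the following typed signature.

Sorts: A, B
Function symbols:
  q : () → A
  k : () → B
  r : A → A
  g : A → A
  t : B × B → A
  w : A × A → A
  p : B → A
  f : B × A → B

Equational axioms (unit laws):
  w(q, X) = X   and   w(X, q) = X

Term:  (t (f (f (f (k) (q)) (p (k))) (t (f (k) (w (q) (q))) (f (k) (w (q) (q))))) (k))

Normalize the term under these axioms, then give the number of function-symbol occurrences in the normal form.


size = 16

1. (t (f (f (f (k) (q)) (p (k))) (t (f (k) (w (q) (q))) (f (k) (w (q) (q))))) (k))  →  (t (f (f (f (k) (q)) (p (k))) (t (f (k) (q)) (f (k) (w (q) (q))))) (k))
2. (t (f (f (f (k) (q)) (p (k))) (t (f (k) (q)) (f (k) (w (q) (q))))) (k))  →  (t (f (f (f (k) (q)) (p (k))) (t (f (k) (q)) (f (k) (q)))) (k))
normal form: (t (f (f (f (k) (q)) (p (k))) (t (f (k) (q)) (f (k) (q)))) (k))


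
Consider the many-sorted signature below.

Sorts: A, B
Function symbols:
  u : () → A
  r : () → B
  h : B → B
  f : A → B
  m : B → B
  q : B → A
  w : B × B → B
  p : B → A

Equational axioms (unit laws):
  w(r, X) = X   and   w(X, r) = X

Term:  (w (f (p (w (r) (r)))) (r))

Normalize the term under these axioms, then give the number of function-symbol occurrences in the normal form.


size = 3

1. (w (f (p (w (r) (r)))) (r))  →  (f (p (w (r) (r))))
2. (f (p (w (r) (r))))  →  (f (p (r)))
normal form: (f (p (r)))


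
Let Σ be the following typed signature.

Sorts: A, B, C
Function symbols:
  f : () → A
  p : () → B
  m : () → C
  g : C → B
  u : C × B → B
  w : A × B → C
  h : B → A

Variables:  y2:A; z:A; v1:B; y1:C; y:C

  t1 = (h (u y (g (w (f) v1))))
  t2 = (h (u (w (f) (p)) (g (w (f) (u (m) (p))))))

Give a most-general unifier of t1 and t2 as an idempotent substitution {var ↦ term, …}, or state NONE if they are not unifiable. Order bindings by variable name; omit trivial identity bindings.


{v1 ↦ (u (m) (p)), y ↦ (w (f) (p))}


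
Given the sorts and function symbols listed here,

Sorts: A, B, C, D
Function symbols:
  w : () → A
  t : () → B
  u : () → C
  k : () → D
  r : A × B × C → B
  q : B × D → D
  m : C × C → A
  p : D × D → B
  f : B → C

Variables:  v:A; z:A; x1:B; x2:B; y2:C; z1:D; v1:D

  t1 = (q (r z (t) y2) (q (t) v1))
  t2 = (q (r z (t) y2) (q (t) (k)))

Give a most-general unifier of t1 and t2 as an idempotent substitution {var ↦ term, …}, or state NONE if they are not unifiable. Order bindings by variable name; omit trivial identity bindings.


{v1 ↦ (k)}


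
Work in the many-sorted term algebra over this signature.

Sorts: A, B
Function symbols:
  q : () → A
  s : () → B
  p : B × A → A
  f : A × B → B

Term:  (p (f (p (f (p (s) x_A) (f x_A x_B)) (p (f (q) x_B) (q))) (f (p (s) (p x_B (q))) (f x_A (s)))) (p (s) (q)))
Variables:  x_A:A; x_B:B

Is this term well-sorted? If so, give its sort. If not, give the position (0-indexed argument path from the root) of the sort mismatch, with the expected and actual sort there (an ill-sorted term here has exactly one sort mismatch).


well-sorted; sort = A

          (s) : B
          x_A : A
        (p (s) x_A) : A
          x_A : A
          x_B : B
        (f x_A x_B) : B
      (f (p (s) x_A) (f x_A x_B)) : B
          (q) : A
          x_B : B
        (f (q) x_B) : B
        (q) : A
      (p (f (q) x_B) (q)) : A
    (p (f (p (s) x_A) (f x_A x_B)) (p (f (q) x_B) (q))) : A
        (s) : B
          x_B : B
          (q) : A
        (p x_B (q)) : A
      (p (s) (p x_B (q))) : A
        x_A : A
        (s) : B
      (f x_A (s)) : B
    (f (p (s) (p x_B (q))) (f x_A (s))) : B
  (f (p (f (p (s) x_A) (f x_A x_B)) (p (f (q) x_B) (q))) (f (p (s) (p x_B (q))) (f x_A (s)))) : B
    (s) : B
    (q) : A
  (p (s) (q)) : A
(p (f (p (f (p (s) x_A) (f x_A x_B)) (p (f (q) x_B) (q))) (f (p (s) (p x_B (q))) (f x_A (s)))) (p (s) (q))) : A


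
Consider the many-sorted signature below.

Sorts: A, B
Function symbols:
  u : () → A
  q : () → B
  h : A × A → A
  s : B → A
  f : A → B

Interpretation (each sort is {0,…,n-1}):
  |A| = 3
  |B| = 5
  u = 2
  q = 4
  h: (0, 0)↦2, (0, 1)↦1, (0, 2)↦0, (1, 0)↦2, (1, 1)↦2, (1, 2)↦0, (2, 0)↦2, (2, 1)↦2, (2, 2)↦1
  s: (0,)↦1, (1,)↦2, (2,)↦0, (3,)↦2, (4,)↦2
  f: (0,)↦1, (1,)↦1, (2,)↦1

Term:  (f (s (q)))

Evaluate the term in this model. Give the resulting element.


  q = 4
  (s (q)) = s(4,) = 2
  (f (s (q))) = f(2,) = 1

value = 1


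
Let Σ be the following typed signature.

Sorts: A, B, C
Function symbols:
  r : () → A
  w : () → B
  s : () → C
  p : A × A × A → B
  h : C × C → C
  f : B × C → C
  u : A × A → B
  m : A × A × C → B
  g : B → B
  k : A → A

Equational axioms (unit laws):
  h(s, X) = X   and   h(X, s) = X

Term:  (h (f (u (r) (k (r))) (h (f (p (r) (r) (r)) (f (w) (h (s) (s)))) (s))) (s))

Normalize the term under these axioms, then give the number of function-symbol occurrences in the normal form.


size = 13

1. (h (f (u (r) (k (r))) (h (f (p (r) (r) (r)) (f (w) (h (s) (s)))) (s))) (s))  →  (f (u (r) (k (r))) (h (f (p (r) (r) (r)) (f (w) (h (s) (s)))) (s)))
2. (f (u (r) (k (r))) (h (f (p (r) (r) (r)) (f (w) (h (s) (s)))) (s)))  →  (f (u (r) (k (r))) (f (p (r) (r) (r)) (f (w) (h (s) (s)))))
3. (f (u (r) (k (r))) (f (p (r) (r) (r)) (f (w) (h (s) (s)))))  →  (f (u (r) (k (r))) (f (p (r) (r) (r)) (f (w) (s))))
normal form: (f (u (r) (k (r))) (f (p (r) (r) (r)) (f (w) (s))))


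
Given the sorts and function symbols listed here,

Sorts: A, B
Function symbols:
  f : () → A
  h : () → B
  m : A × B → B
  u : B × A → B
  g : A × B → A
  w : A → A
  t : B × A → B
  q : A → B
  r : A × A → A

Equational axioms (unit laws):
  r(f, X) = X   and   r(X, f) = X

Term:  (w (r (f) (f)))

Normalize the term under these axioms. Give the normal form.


1. (w (r (f) (f)))  →  (w (f))

normal form = (w (f))


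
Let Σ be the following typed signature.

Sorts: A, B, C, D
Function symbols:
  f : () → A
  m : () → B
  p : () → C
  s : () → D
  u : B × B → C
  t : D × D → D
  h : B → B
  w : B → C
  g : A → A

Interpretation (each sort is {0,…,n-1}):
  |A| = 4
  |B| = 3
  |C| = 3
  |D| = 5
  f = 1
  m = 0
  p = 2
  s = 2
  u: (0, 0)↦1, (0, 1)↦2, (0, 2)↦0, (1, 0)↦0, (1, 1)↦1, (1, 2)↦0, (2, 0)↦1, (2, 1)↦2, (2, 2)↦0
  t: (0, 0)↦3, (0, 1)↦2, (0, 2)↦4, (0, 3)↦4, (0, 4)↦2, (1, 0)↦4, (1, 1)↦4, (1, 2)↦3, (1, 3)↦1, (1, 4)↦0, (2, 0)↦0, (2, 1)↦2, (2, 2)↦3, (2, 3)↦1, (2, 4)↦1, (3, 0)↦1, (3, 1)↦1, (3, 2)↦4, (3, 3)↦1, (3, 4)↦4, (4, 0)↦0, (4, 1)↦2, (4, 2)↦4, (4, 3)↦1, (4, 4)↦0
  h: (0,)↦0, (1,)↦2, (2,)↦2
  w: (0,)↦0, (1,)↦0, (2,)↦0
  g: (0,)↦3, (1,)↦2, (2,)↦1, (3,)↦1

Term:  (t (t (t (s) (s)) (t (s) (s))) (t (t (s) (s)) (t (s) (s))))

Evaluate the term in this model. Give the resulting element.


  s = 2
  s = 2
  (t (s) (s)) = t(2, 2) = 3
  s = 2
  s = 2
  (t (s) (s)) = t(2, 2) = 3
  (t (t (s) (s)) (t (s) (s))) = t(3, 3) = 1
  s = 2
  s = 2
  (t (s) (s)) = t(2, 2) = 3
  s = 2
  s = 2
  (t (s) (s)) = t(2, 2) = 3
  (t (t (s) (s)) (t (s) (s))) = t(3, 3) = 1
  (t (t (t (s) (s)) (t (s) (s))) (t (t (s) (s)) (t (s) (s)))) = t(1, 1) = 4

value = 4


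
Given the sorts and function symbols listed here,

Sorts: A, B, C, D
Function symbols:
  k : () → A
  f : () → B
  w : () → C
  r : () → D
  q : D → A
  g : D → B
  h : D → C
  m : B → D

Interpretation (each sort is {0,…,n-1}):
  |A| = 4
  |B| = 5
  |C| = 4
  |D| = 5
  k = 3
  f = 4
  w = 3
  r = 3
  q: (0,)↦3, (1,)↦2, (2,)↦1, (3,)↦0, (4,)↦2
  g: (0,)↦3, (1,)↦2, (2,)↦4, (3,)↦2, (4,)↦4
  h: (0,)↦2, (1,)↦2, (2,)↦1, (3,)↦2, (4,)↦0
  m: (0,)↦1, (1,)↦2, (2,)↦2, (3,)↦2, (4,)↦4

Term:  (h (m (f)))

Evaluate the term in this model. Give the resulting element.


value = 0

  f = 4
  (m (f)) = m(4,) = 4
  (h (m (f))) = h(4,) = 0


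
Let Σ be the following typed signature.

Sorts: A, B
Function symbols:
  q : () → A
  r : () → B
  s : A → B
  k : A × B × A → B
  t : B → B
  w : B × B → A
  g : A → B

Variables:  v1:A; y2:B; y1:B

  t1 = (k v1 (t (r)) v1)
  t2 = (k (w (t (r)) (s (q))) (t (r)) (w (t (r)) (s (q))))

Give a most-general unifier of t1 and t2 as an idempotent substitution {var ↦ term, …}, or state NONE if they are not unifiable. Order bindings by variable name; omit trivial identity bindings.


{v1 ↦ (w (t (r)) (s (q)))}


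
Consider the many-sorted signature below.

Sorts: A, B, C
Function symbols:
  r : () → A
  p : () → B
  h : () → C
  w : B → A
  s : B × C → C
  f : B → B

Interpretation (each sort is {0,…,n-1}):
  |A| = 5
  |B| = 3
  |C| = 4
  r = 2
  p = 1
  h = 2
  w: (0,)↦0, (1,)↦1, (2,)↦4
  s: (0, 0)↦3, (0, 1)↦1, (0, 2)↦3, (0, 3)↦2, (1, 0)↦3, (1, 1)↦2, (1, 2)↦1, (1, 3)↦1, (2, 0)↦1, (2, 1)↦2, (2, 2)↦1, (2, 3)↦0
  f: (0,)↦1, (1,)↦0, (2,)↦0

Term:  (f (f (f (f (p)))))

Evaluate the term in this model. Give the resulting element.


value = 1

  p = 1
  (f (p)) = f(1,) = 0
  (f (f (p))) = f(0,) = 1
  (f (f (f (p)))) = f(1,) = 0
  (f (f (f (f (p))))) = f(0,) = 1


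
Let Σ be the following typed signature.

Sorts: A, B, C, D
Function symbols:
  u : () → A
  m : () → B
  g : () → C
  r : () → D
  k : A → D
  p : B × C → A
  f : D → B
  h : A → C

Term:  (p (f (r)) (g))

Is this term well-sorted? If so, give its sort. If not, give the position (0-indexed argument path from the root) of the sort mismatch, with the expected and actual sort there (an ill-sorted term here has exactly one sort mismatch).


well-sorted; sort = A

    (r) : D
  (f (r)) : B
  (g) : C
(p (f (r)) (g)) : A


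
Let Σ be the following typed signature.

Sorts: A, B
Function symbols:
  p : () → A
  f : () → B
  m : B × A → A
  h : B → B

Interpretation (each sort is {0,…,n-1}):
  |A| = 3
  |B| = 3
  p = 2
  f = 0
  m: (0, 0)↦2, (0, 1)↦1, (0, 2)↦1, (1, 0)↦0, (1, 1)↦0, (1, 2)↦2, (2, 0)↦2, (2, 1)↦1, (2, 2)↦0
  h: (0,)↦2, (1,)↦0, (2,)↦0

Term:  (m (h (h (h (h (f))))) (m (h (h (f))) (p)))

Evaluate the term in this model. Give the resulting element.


  f = 0
  (h (f)) = h(0,) = 2
  (h (h (f))) = h(2,) = 0
  (h (h (h (f)))) = h(0,) = 2
  (h (h (h (h (f))))) = h(2,) = 0
  f = 0
  (h (f)) = h(0,) = 2
  (h (h (f))) = h(2,) = 0
  p = 2
  (m (h (h (f))) (p)) = m(0, 2) = 1
  (m (h (h (h (h (f))))) (m (h (h (f))) (p))) = m(0, 1) = 1

value = 1


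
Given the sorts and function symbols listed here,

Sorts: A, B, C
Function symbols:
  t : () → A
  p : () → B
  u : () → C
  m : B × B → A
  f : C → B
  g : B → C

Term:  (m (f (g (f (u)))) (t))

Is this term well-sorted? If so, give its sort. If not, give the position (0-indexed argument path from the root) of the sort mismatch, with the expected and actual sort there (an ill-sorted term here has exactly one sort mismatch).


        (u) : C
      (f (u)) : B
    (g (f (u))) : C
  (f (g (f (u)))) : B
  (t) : A
(m (f (g (f (u)))) (t)) : ✗ arg 1 at [1] has sort A, expected B

ill-sorted at position [1]: expected B, got A


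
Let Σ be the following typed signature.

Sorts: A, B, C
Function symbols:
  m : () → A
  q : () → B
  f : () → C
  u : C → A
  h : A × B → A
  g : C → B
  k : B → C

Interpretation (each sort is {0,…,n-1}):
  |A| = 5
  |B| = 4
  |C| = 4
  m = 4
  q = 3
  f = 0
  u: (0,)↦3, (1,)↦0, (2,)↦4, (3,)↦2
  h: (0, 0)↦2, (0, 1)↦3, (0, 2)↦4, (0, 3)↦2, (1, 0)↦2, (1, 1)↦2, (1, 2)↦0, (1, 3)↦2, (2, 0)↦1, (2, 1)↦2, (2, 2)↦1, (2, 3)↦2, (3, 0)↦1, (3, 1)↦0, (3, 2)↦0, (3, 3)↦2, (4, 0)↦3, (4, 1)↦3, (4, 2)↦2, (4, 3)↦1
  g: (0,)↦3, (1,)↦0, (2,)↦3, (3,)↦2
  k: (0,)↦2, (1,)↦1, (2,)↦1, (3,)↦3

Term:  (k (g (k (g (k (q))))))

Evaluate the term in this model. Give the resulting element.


  q = 3
  (k (q)) = k(3,) = 3
  (g (k (q))) = g(3,) = 2
  (k (g (k (q)))) = k(2,) = 1
  (g (k (g (k (q))))) = g(1,) = 0
  (k (g (k (g (k (q)))))) = k(0,) = 2

value = 2


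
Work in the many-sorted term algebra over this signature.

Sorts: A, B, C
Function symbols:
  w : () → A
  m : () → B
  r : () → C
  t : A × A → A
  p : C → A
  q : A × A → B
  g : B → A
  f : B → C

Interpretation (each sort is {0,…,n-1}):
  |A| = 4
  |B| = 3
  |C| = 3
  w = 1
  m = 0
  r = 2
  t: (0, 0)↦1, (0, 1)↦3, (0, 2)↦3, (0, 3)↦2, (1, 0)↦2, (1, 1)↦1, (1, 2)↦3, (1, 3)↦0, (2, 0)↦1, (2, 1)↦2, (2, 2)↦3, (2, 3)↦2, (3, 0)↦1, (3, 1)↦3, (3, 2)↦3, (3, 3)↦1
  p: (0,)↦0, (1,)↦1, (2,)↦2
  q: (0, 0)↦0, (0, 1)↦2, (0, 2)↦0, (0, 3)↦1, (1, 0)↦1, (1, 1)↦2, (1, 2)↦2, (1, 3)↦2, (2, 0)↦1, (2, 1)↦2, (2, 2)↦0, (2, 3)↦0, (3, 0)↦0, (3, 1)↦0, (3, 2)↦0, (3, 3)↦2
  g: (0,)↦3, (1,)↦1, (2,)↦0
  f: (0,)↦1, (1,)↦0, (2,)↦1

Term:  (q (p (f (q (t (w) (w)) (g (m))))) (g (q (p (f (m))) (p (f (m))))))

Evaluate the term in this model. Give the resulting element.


  w = 1
  w = 1
  (t (w) (w)) = t(1, 1) = 1
  m = 0
  (g (m)) = g(0,) = 3
  (q (t (w) (w)) (g (m))) = q(1, 3) = 2
  (f (q (t (w) (w)) (g (m)))) = f(2,) = 1
  (p (f (q (t (w) (w)) (g (m))))) = p(1,) = 1
  m = 0
  (f (m)) = f(0,) = 1
  (p (f (m))) = p(1,) = 1
  m = 0
  (f (m)) = f(0,) = 1
  (p (f (m))) = p(1,) = 1
  (q (p (f (m))) (p (f (m)))) = q(1, 1) = 2
  (g (q (p (f (m))) (p (f (m))))) = g(2,) = 0
  (q (p (f (q (t (w) (w)) (g (m))))) (g (q (p (f (m))) (p (f (m)))))) = q(1, 0) = 1

value = 1


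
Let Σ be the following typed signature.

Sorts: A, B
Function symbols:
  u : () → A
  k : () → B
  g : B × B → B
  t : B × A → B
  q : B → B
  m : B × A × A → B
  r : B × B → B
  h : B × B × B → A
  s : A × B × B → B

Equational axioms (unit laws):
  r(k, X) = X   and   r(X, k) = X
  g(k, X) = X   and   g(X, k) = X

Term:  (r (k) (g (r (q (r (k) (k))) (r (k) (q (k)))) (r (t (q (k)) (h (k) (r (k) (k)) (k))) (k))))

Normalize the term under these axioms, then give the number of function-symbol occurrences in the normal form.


1. (r (k) (g (r (q (r (k) (k))) (r (k) (q (k)))) (r (t (q (k)) (h (k) (r (k) (k)) (k))) (k))))  →  (g (r (q (r (k) (k))) (r (k) (q (k)))) (r (t (q (k)) (h (k) (r (k) (k)) (k))) (k)))
2. (g (r (q (r (k) (k))) (r (k) (q (k)))) (r (t (q (k)) (h (k) (r (k) (k)) (k))) (k)))  →  (g (r (q (k)) (r (k) (q (k)))) (r (t (q (k)) (h (k) (r (k) (k)) (k))) (k)))
3. (g (r (q (k)) (r (k) (q (k)))) (r (t (q (k)) (h (k) (r (k) (k)) (k))) (k)))  →  (g (r (q (k)) (q (k))) (r (t (q (k)) (h (k) (r (k) (k)) (k))) (k)))
4. (g (r (q (k)) (q (k))) (r (t (q (k)) (h (k) (r (k) (k)) (k))) (k)))  →  (g (r (q (k)) (q (k))) (t (q (k)) (h (k) (r (k) (k)) (k))))
5. (g (r (q (k)) (q (k))) (t (q (k)) (h (k) (r (k) (k)) (k))))  →  (g (r (q (k)) (q (k))) (t (q (k)) (h (k) (k) (k))))
normal form: (g (r (q (k)) (q (k))) (t (q (k)) (h (k) (k) (k))))

size = 13


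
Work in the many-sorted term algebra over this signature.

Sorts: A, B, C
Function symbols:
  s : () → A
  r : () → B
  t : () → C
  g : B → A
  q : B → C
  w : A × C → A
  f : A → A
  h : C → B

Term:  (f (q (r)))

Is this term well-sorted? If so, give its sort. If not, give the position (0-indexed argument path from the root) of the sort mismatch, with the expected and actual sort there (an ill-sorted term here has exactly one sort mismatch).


    (r) : B
  (q (r)) : C
(f (q (r))) : ✗ arg 0 at [0] has sort C, expected A

ill-sorted at position [0]: expected A, got C


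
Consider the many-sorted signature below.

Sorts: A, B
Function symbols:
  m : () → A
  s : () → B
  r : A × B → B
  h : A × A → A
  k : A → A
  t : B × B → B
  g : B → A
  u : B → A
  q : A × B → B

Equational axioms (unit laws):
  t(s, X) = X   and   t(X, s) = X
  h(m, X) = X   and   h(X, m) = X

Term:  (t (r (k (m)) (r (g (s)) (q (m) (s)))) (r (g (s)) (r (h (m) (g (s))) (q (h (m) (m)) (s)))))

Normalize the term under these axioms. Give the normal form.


1. (t (r (k (m)) (r (g (s)) (q (m) (s)))) (r (g (s)) (r (h (m) (g (s))) (q (h (m) (m)) (s)))))  →  (t (r (k (m)) (r (g (s)) (q (m) (s)))) (r (g (s)) (r (g (s)) (q (h (m) (m)) (s)))))
2. (t (r (k (m)) (r (g (s)) (q (m) (s)))) (r (g (s)) (r (g (s)) (q (h (m) (m)) (s)))))  →  (t (r (k (m)) (r (g (s)) (q (m) (s)))) (r (g (s)) (r (g (s)) (q (m) (s)))))

normal form = (t (r (k (m)) (r (g (s)) (q (m) (s)))) (r (g (s)) (r (g (s)) (q (m) (s)))))


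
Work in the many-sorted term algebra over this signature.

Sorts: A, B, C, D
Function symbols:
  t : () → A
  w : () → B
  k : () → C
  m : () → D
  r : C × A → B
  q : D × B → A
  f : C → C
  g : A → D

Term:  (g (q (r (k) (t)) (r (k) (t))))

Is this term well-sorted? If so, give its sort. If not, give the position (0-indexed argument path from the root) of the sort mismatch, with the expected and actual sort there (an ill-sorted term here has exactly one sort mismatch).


      (k) : C
      (t) : A
    (r (k) (t)) : B
      (k) : C
      (t) : A
    (r (k) (t)) : B
  (q (r (k) (t)) (r (k) (t))) : ✗ arg 0 at [0, 0] has sort B, expected D

ill-sorted at position [0, 0]: expected D, got B


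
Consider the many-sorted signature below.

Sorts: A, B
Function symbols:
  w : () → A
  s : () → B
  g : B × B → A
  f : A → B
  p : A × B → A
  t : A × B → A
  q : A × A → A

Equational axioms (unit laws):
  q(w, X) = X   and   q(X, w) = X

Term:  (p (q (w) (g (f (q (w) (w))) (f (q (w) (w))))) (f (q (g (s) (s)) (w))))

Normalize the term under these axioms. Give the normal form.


normal form = (p (g (f (w)) (f (w))) (f (g (s) (s))))

1. (p (q (w) (g (f (q (w) (w))) (f (q (w) (w))))) (f (q (g (s) (s)) (w))))  →  (p (g (f (q (w) (w))) (f (q (w) (w)))) (f (q (g (s) (s)) (w))))
2. (p (g (f (q (w) (w))) (f (q (w) (w)))) (f (q (g (s) (s)) (w))))  →  (p (g (f (w)) (f (q (w) (w)))) (f (q (g (s) (s)) (w))))
3. (p (g (f (w)) (f (q (w) (w)))) (f (q (g (s) (s)) (w))))  →  (p (g (f (w)) (f (w))) (f (q (g (s) (s)) (w))))
4. (p (g (f (w)) (f (w))) (f (q (g (s) (s)) (w))))  →  (p (g (f (w)) (f (w))) (f (g (s) (s))))


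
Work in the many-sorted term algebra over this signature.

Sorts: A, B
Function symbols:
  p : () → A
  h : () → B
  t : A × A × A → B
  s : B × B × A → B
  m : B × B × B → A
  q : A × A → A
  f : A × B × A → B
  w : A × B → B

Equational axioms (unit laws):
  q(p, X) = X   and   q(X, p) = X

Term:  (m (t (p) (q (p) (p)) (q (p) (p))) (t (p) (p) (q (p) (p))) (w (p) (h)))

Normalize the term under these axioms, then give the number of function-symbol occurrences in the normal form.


1. (m (t (p) (q (p) (p)) (q (p) (p))) (t (p) (p) (q (p) (p))) (w (p) (h)))  →  (m (t (p) (p) (q (p) (p))) (t (p) (p) (q (p) (p))) (w (p) (h)))
2. (m (t (p) (p) (q (p) (p))) (t (p) (p) (q (p) (p))) (w (p) (h)))  →  (m (t (p) (p) (p)) (t (p) (p) (q (p) (p))) (w (p) (h)))
3. (m (t (p) (p) (p)) (t (p) (p) (q (p) (p))) (w (p) (h)))  →  (m (t (p) (p) (p)) (t (p) (p) (p)) (w (p) (h)))
normal form: (m (t (p) (p) (p)) (t (p) (p) (p)) (w (p) (h)))

size = 12


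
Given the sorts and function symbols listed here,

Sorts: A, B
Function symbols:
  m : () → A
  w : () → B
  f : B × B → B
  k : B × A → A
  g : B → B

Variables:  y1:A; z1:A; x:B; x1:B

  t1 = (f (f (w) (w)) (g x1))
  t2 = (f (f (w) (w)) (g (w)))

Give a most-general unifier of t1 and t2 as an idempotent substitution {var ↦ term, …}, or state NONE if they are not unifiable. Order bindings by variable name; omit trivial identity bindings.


{x1 ↦ (w)}


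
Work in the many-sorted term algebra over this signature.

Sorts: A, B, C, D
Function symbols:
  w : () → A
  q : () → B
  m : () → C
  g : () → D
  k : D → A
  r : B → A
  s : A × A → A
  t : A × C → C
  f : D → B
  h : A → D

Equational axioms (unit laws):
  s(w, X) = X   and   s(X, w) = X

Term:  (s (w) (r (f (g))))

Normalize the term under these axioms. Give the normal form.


1. (s (w) (r (f (g))))  →  (r (f (g)))

normal form = (r (f (g)))


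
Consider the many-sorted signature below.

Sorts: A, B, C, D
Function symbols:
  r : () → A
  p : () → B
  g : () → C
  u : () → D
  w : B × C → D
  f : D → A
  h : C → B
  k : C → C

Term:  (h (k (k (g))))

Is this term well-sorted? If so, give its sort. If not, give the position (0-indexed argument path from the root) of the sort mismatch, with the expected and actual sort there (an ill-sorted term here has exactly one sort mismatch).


      (g) : C
    (k (g)) : C
  (k (k (g))) : C
(h (k (k (g)))) : B

well-sorted; sort = B


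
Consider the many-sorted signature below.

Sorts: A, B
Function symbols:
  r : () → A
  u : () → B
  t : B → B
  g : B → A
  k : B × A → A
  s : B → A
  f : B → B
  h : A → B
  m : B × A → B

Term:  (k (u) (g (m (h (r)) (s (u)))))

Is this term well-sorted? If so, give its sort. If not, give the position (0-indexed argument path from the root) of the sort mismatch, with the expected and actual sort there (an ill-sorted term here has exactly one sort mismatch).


  (u) : B
        (r) : A
      (h (r)) : B
        (u) : B
      (s (u)) : A
    (m (h (r)) (s (u))) : B
  (g (m (h (r)) (s (u)))) : A
(k (u) (g (m (h (r)) (s (u))))) : A

well-sorted; sort = A


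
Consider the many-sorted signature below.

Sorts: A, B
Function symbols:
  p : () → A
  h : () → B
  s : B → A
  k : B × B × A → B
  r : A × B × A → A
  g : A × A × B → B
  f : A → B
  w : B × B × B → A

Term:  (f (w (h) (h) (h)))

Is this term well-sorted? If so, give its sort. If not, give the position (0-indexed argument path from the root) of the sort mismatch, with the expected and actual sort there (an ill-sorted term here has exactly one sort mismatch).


well-sorted; sort = B

    (h) : B
    (h) : B
    (h) : B
  (w (h) (h) (h)) : A
(f (w (h) (h) (h))) : B


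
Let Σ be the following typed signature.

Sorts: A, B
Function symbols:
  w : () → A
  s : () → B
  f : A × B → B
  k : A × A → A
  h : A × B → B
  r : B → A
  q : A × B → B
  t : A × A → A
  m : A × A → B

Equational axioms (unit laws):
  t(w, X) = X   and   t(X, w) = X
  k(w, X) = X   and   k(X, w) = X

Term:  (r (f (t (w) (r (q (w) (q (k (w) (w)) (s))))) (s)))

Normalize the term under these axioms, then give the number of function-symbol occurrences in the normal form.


size = 9

1. (r (f (t (w) (r (q (w) (q (k (w) (w)) (s))))) (s)))  →  (r (f (r (q (w) (q (k (w) (w)) (s)))) (s)))
2. (r (f (r (q (w) (q (k (w) (w)) (s)))) (s)))  →  (r (f (r (q (w) (q (w) (s)))) (s)))
normal form: (r (f (r (q (w) (q (w) (s)))) (s)))


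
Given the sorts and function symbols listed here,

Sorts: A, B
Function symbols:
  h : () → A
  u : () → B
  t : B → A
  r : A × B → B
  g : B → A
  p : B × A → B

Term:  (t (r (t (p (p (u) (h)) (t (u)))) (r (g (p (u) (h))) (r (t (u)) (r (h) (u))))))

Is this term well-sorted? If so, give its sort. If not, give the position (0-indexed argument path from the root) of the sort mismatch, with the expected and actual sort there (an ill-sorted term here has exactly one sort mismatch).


          (u) : B
          (h) : A
        (p (u) (h)) : B
          (u) : B
        (t (u)) : A
      (p (p (u) (h)) (t (u))) : B
    (t (p (p (u) (h)) (t (u)))) : A
          (u) : B
          (h) : A
        (p (u) (h)) : B
      (g (p (u) (h))) : A
          (u) : B
        (t (u)) : A
          (h) : A
          (u) : B
        (r (h) (u)) : B
      (r (t (u)) (r (h) (u))) : B
    (r (g (p (u) (h))) (r (t (u)) (r (h) (u)))) : B
  (r (t (p (p (u) (h)) (t (u)))) (r (g (p (u) (h))) (r (t (u)) (r (h) (u))))) : B
(t (r (t (p (p (u) (h)) (t (u)))) (r (g (p (u) (h))) (r (t (u)) (r (h) (u)))))) : A

well-sorted; sort = A


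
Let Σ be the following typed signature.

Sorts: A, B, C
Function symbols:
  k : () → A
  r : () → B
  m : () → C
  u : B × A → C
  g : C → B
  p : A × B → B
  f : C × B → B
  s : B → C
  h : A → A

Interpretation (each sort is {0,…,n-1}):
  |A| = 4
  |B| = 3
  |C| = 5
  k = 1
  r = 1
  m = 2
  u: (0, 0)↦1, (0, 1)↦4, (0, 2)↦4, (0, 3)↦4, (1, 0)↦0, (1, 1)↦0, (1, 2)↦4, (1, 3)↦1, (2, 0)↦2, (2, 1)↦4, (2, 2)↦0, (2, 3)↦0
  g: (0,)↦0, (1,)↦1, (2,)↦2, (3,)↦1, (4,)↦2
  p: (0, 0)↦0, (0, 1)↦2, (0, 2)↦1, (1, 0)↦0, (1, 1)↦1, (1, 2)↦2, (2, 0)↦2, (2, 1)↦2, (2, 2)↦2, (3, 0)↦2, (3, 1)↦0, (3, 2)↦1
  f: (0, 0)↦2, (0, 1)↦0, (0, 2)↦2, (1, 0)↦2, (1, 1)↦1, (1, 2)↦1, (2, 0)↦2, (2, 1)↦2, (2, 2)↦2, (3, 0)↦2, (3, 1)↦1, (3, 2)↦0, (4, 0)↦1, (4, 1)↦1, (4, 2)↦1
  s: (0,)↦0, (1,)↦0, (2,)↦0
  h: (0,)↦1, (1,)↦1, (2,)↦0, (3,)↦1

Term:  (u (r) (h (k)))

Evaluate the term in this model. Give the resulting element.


  r = 1
  k = 1
  (h (k)) = h(1,) = 1
  (u (r) (h (k))) = u(1, 1) = 0

value = 0


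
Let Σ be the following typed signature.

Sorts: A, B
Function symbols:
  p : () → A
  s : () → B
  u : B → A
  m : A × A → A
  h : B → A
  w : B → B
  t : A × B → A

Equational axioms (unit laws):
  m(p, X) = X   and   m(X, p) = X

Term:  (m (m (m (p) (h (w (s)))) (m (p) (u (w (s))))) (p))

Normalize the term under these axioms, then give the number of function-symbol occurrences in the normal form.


1. (m (m (m (p) (h (w (s)))) (m (p) (u (w (s))))) (p))  →  (m (m (p) (h (w (s)))) (m (p) (u (w (s)))))
2. (m (m (p) (h (w (s)))) (m (p) (u (w (s)))))  →  (m (h (w (s))) (m (p) (u (w (s)))))
3. (m (h (w (s))) (m (p) (u (w (s)))))  →  (m (h (w (s))) (u (w (s))))
normal form: (m (h (w (s))) (u (w (s))))

size = 7


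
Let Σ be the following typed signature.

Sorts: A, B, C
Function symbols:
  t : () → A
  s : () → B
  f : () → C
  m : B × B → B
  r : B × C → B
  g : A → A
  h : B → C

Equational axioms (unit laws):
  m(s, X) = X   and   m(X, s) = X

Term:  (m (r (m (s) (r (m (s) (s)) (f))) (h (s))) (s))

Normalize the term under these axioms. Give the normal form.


1. (m (r (m (s) (r (m (s) (s)) (f))) (h (s))) (s))  →  (r (m (s) (r (m (s) (s)) (f))) (h (s)))
2. (r (m (s) (r (m (s) (s)) (f))) (h (s)))  →  (r (r (m (s) (s)) (f)) (h (s)))
3. (r (r (m (s) (s)) (f)) (h (s)))  →  (r (r (s) (f)) (h (s)))

normal form = (r (r (s) (f)) (h (s)))


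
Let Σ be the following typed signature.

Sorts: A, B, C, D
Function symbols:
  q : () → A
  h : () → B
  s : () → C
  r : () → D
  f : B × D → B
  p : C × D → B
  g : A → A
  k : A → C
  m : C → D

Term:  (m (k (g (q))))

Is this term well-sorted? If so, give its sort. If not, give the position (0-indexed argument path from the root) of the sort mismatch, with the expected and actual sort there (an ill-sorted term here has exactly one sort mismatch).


      (q) : A
    (g (q)) : A
  (k (g (q))) : C
(m (k (g (q)))) : D

well-sorted; sort = D


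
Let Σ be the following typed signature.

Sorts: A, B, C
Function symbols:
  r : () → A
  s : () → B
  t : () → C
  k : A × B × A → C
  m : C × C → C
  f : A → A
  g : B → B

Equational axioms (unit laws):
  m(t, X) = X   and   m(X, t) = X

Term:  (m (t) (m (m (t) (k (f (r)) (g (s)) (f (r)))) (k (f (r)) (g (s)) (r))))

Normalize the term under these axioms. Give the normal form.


1. (m (t) (m (m (t) (k (f (r)) (g (s)) (f (r)))) (k (f (r)) (g (s)) (r))))  →  (m (m (t) (k (f (r)) (g (s)) (f (r)))) (k (f (r)) (g (s)) (r)))
2. (m (m (t) (k (f (r)) (g (s)) (f (r)))) (k (f (r)) (g (s)) (r)))  →  (m (k (f (r)) (g (s)) (f (r))) (k (f (r)) (g (s)) (r)))

normal form = (m (k (f (r)) (g (s)) (f (r))) (k (f (r)) (g (s)) (r)))


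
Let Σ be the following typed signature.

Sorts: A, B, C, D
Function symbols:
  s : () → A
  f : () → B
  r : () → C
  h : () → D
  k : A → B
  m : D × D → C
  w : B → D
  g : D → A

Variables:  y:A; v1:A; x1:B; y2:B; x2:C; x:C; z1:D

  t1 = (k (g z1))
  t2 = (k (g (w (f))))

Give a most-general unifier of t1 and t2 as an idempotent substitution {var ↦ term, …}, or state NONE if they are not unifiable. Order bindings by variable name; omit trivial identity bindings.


{z1 ↦ (w (f))}


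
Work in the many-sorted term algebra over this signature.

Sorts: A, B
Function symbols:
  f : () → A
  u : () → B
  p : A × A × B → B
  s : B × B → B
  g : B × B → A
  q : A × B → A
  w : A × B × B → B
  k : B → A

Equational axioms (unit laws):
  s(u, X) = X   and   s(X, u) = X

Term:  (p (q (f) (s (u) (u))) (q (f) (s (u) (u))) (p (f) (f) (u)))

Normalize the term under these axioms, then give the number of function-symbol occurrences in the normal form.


size = 11

1. (p (q (f) (s (u) (u))) (q (f) (s (u) (u))) (p (f) (f) (u)))  →  (p (q (f) (u)) (q (f) (s (u) (u))) (p (f) (f) (u)))
2. (p (q (f) (u)) (q (f) (s (u) (u))) (p (f) (f) (u)))  →  (p (q (f) (u)) (q (f) (u)) (p (f) (f) (u)))
normal form: (p (q (f) (u)) (q (f) (u)) (p (f) (f) (u)))


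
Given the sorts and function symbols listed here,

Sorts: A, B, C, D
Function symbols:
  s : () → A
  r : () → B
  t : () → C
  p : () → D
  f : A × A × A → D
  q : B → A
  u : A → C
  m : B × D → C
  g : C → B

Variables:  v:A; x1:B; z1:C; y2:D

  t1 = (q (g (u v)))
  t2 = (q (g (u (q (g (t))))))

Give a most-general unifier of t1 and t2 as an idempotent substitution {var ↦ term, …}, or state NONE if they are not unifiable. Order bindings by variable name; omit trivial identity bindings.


{v ↦ (q (g (t)))}


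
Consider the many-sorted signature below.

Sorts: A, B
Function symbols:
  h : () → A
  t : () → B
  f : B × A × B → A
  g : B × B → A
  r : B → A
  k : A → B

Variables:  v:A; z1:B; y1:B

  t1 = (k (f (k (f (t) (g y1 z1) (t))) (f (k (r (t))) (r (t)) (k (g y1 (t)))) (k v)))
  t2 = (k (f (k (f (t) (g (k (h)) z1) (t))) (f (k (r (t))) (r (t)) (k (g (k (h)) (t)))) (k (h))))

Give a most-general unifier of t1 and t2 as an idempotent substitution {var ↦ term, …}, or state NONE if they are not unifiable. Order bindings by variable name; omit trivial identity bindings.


{v ↦ (h), y1 ↦ (k (h))}


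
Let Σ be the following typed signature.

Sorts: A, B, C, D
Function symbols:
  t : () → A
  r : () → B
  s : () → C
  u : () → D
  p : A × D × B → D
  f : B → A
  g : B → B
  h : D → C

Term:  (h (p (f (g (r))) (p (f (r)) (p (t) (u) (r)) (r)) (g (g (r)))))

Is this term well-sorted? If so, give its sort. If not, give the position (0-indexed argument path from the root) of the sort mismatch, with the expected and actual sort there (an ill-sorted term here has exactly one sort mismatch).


well-sorted; sort = C

        (r) : B
      (g (r)) : B
    (f (g (r))) : A
        (r) : B
      (f (r)) : A
        (t) : A
        (u) : D
        (r) : B
      (p (t) (u) (r)) : D
      (r) : B
    (p (f (r)) (p (t) (u) (r)) (r)) : D
        (r) : B
      (g (r)) : B
    (g (g (r))) : B
  (p (f (g (r))) (p (f (r)) (p (t) (u) (r)) (r)) (g (g (r)))) : D
(h (p (f (g (r))) (p (f (r)) (p (t) (u) (r)) (r)) (g (g (r))))) : C


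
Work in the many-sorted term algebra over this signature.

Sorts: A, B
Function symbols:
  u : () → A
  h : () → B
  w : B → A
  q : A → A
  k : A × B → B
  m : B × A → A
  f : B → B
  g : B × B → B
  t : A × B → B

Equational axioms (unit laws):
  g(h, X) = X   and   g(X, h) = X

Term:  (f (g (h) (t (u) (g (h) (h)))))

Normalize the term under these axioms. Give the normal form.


normal form = (f (t (u) (h)))

1. (f (g (h) (t (u) (g (h) (h)))))  →  (f (t (u) (g (h) (h))))
2. (f (t (u) (g (h) (h))))  →  (f (t (u) (h)))


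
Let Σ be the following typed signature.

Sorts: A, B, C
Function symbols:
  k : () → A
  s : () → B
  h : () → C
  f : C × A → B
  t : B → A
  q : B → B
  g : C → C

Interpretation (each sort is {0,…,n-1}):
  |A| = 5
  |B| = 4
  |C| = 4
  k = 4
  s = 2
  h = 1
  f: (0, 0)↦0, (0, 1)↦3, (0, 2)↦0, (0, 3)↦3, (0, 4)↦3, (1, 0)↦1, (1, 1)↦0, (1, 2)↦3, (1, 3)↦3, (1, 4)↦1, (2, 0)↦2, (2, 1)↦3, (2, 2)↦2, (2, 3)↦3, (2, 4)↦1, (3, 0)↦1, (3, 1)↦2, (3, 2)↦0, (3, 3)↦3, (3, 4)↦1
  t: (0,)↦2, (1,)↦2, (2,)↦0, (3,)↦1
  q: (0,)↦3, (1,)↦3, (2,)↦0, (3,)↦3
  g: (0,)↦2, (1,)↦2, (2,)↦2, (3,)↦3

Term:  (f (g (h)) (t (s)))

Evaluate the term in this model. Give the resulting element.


value = 2

  h = 1
  (g (h)) = g(1,) = 2
  s = 2
  (t (s)) = t(2,) = 0
  (f (g (h)) (t (s))) = f(2, 0) = 2
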